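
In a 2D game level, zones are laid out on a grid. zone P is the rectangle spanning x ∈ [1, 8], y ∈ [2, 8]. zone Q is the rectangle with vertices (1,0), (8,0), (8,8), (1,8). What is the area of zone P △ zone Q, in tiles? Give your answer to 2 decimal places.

|zone P∩zone Q|: x∈[1,8], y∈[2,8] → 7·6 = 42.
|zone P △ zone Q| = |zone P| + |zone Q| − 2·|zone P∩zone Q| = 42 + 56 − 84 = 14.00.

14.00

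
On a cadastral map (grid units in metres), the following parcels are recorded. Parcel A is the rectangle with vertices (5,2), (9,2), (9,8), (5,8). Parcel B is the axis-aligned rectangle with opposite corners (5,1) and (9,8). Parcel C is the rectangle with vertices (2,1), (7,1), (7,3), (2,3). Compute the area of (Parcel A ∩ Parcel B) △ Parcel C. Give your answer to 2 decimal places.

|Parcel A ∩ Parcel B| = 24.
|(Parcel A ∩ Parcel B) ∩ Parcel C| = 2.
|(Parcel A ∩ Parcel B) △ Parcel C| = 24 + 10 − 4 = 30.00.

30.00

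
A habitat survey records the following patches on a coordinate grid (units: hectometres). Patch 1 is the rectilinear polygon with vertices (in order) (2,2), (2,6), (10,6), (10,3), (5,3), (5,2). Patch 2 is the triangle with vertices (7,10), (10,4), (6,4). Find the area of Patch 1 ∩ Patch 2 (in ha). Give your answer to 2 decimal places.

The intersection is the polygon with vertices (9,6), (10,4), (6,4), (6.333,6).
By the shoelace formula its area is 6.67.

6.67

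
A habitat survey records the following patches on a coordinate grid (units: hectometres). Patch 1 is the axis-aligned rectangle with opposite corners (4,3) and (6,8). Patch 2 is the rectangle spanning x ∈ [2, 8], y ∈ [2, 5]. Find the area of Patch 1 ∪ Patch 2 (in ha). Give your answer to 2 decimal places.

By inclusion–exclusion:
Individual areas: |Patch 1| = 10, |Patch 2| = 18.
|Patch 1∩Patch 2|: x∈[4,6], y∈[3,5] → 2·2 = 4.
|Patch 1 ∪ Patch 2| = 28 − 4 = 24.00.

24.00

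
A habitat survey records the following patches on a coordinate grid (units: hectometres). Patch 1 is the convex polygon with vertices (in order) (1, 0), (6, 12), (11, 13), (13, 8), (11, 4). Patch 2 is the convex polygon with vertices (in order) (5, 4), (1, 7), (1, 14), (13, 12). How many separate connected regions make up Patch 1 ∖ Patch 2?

2

Patch 1 ∖ Patch 2 splits into 2 disjoint pieces (area 43.9365, area 0.7013).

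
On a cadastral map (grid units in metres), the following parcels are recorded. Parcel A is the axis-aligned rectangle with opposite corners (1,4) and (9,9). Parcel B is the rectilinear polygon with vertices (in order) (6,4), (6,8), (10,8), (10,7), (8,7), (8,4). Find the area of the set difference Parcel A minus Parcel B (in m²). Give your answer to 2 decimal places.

31.00

|Parcel A| = 40, |Parcel A∩Parcel B| = 9.
|Parcel A ∖ Parcel B| = |Parcel A| − |Parcel A∩Parcel B| = 40 − 9 = 31.00.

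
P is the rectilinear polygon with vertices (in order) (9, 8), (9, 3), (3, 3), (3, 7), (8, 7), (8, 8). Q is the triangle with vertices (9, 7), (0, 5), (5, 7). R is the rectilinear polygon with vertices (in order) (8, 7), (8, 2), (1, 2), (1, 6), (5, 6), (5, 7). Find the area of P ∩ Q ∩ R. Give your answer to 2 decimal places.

1.92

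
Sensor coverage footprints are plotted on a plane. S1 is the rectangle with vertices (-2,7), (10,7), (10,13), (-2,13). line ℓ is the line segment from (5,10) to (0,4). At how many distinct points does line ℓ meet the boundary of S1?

The segment meets the boundary at (2.5,7).

1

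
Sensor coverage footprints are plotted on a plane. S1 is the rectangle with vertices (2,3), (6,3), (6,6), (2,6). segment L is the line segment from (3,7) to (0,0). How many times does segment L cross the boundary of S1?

The segment meets the boundary at (2,4.667), (2.571,6).

2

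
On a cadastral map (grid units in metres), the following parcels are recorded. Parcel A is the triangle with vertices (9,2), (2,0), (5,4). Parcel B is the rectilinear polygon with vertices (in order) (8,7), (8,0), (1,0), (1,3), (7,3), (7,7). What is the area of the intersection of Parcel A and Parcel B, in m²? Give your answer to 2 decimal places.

The intersection is the polygon with vertices (2,0), (4.25,3), (7,3), (8,2.5), (8,1.714).
By the shoelace formula its area is 9.23.

9.23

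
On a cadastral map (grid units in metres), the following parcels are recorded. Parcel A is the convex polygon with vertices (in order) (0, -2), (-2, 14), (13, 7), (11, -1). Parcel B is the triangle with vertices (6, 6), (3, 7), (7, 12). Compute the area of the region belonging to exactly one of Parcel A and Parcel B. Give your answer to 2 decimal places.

|Parcel A| = 156, |Parcel B| = 9.5, |Parcel A∩Parcel B| = 8.4645.
|Parcel A △ Parcel B| = |Parcel A| + |Parcel B| − 2·|Parcel A∩Parcel B| = 156 + 9.5 − 16.929 = 148.57.

148.57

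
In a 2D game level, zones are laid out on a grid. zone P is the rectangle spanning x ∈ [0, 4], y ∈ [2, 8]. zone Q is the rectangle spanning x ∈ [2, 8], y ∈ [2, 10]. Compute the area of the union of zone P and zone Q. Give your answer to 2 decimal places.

By inclusion–exclusion:
Individual areas: |zone P| = 24, |zone Q| = 48.
|zone P∩zone Q|: x∈[2,4], y∈[2,8] → 2·6 = 12.
|zone P ∪ zone Q| = 72 − 12 = 60.00.

60.00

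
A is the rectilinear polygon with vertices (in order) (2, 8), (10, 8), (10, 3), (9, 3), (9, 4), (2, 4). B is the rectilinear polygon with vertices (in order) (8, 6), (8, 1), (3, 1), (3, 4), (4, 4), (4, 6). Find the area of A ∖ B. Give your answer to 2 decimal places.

|A| = 33, |A∩B| = 8.
|A ∖ B| = |A| − |A∩B| = 33 − 8 = 25.00.

25.00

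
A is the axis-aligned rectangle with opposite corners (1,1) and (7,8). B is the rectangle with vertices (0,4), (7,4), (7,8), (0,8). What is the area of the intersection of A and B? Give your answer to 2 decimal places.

24.00

|A∩B|: x∈[1,7], y∈[4,8] → 6·4 = 24.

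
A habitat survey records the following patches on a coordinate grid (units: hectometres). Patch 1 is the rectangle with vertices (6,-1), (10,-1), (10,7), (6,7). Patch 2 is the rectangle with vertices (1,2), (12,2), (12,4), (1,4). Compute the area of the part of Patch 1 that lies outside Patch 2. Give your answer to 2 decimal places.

24.00

|Patch 1∩Patch 2|: x∈[6,10], y∈[2,4] → 4·2 = 8.
|Patch 1| = 32.
|Patch 1 ∖ Patch 2| = |Patch 1| − |Patch 1∩Patch 2| = 32 − 8 = 24.00.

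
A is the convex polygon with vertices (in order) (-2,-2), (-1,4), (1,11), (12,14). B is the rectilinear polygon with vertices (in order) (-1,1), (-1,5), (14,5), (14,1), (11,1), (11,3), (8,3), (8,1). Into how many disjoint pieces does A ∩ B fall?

A ∩ B is a single connected region.

1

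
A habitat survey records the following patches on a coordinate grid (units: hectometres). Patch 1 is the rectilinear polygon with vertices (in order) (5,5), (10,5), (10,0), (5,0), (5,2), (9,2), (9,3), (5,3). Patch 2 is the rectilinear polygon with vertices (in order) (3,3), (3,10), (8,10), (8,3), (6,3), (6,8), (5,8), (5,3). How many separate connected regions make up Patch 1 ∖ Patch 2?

Patch 1 ∖ Patch 2 splits into 2 disjoint pieces (area 2, area 15).

2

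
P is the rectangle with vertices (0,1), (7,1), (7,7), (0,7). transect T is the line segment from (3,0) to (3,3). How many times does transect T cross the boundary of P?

1

The segment meets the boundary at (3,1).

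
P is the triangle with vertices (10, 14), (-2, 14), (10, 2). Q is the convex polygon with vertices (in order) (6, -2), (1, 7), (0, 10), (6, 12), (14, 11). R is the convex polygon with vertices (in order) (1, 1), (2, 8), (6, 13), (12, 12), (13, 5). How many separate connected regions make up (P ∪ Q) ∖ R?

3

(P ∪ Q) ∖ R splits into 3 disjoint pieces (area 32.7879, area 2.4938, area 14.628).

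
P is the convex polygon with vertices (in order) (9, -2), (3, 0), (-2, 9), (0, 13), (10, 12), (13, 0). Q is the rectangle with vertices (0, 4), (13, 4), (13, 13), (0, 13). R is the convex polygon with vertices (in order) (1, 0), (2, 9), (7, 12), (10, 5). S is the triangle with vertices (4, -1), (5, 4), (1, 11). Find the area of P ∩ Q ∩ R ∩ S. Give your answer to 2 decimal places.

6.89

The intersection is the polygon with vertices (2,9), (2.106,9.064), (5,4), (2.75,4), (1.846,7.615).
By the shoelace formula its area is 6.89.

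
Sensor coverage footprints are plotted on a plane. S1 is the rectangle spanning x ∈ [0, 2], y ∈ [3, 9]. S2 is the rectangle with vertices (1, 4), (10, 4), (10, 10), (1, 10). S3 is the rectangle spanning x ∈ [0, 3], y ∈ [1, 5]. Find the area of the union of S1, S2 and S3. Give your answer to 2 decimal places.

68.00

By inclusion–exclusion:
Individual areas: |S1| = 12, |S2| = 54, |S3| = 12.
|S1∩S2|: x∈[1,2], y∈[4,9] → 1·5 = 5.
|S1∩S3|: x∈[0,2], y∈[3,5] → 2·2 = 4.
|S2∩S3|: x∈[1,3], y∈[4,5] → 2·1 = 2.
|S1∩S2∩S3| = 1.
|S1 ∪ S2 ∪ S3| = 78 − 11 + 1 = 68.00.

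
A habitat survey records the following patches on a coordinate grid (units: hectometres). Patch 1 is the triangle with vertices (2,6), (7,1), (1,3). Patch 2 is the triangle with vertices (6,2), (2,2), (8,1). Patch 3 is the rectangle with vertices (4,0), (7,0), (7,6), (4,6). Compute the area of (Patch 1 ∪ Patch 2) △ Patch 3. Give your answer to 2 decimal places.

|Patch 1 ∪ Patch 2| = 11.0667.
|(Patch 1 ∪ Patch 2) ∩ Patch 3| = 3.5667.
|(Patch 1 ∪ Patch 2) △ Patch 3| = 11.0667 + 18 − 7.1333 = 21.93.

21.93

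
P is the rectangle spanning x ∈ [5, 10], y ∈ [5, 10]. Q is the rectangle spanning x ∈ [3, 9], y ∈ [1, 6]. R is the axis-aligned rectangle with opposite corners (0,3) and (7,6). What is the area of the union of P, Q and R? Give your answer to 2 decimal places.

By inclusion–exclusion:
Individual areas: |P| = 25, |Q| = 30, |R| = 21.
|P∩Q|: x∈[5,9], y∈[5,6] → 4·1 = 4.
|P∩R|: x∈[5,7], y∈[5,6] → 2·1 = 2.
|Q∩R|: x∈[3,7], y∈[3,6] → 4·3 = 12.
|P∩Q∩R| = 2.
|P ∪ Q ∪ R| = 76 − 18 + 2 = 60.00.

60.00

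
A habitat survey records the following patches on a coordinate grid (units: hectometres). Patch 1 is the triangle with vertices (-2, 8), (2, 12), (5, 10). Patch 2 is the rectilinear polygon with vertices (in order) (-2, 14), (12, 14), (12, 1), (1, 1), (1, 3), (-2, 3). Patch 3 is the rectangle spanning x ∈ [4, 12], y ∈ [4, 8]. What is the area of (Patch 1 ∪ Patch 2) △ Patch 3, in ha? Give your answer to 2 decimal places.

144.00

|Patch 1 ∪ Patch 2| = 176.
|(Patch 1 ∪ Patch 2) ∩ Patch 3| = 32.
|(Patch 1 ∪ Patch 2) △ Patch 3| = 176 + 32 − 64 = 144.00.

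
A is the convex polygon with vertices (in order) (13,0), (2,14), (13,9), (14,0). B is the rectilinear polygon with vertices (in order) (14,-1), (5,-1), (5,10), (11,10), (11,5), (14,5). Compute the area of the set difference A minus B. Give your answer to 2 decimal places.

21.11

|A| = 54, |A∩B| = 32.8877.
|A ∖ B| = |A| − |A∩B| = 54 − 32.8877 = 21.11.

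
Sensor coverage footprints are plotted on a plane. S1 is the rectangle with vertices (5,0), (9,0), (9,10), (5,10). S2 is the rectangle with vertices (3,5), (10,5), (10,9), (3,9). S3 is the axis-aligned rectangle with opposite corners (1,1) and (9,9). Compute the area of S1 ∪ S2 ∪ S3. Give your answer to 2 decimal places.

By inclusion–exclusion:
Individual areas: |S1| = 40, |S2| = 28, |S3| = 64.
|S1∩S2|: x∈[5,9], y∈[5,9] → 4·4 = 16.
|S1∩S3|: x∈[5,9], y∈[1,9] → 4·8 = 32.
|S2∩S3|: x∈[3,9], y∈[5,9] → 6·4 = 24.
|S1∩S2∩S3| = 16.
|S1 ∪ S2 ∪ S3| = 132 − 72 + 16 = 76.00.

76.00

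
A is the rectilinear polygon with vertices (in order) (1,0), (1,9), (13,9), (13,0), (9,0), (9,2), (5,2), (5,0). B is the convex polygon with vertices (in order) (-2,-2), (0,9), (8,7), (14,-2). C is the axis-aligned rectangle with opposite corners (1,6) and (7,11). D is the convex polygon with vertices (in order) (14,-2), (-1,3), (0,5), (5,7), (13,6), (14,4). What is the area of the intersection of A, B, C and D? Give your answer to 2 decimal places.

The intersection is the polygon with vertices (7,6), (2.5,6), (5,7), (7,6.75).
By the shoelace formula its area is 3.00.

3.00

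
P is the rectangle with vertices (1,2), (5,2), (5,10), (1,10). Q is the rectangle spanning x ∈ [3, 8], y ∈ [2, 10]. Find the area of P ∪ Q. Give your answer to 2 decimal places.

By inclusion–exclusion:
Individual areas: |P| = 32, |Q| = 40.
|P∩Q|: x∈[3,5], y∈[2,10] → 2·8 = 16.
|P ∪ Q| = 72 − 16 = 56.00.

56.00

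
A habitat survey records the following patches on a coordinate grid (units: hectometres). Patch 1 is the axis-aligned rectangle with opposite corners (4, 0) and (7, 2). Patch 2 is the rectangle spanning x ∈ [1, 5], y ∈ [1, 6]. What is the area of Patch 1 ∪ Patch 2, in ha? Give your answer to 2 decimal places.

By inclusion–exclusion:
Individual areas: |Patch 1| = 6, |Patch 2| = 20.
|Patch 1∩Patch 2|: x∈[4,5], y∈[1,2] → 1·1 = 1.
|Patch 1 ∪ Patch 2| = 26 − 1 = 25.00.

25.00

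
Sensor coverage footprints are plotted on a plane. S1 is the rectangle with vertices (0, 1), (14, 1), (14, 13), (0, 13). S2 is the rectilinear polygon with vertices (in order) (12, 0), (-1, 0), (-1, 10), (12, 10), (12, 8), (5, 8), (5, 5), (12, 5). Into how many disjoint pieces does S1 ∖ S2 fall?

1

S1 ∖ S2 is a single connected region.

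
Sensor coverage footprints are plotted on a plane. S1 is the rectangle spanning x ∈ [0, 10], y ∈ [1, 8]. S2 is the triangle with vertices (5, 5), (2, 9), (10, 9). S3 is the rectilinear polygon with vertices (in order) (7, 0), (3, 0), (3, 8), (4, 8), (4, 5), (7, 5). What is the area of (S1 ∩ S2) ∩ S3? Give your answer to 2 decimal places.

1.00

|S1 ∩ S2| = 9.
|(S1 ∩ S2) ∩ S3| = 1.00.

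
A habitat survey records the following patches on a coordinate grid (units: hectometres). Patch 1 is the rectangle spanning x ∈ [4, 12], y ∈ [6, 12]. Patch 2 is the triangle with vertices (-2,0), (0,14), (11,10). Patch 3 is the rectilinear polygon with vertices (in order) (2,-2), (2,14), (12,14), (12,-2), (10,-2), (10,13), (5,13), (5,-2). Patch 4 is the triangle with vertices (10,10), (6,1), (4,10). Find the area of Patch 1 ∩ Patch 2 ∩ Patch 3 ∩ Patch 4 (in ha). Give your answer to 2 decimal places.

2.22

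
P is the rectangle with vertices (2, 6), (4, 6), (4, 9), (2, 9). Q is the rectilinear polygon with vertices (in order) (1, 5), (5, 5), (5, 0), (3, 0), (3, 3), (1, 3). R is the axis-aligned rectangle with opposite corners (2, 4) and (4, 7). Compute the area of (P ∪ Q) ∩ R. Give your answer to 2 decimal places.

|P ∪ Q| = 20.
|(P ∪ Q) ∩ R| = 4.00.

4.00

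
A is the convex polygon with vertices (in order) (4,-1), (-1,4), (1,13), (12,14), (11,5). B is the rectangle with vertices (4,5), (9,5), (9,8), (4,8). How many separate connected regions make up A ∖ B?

1

A ∖ B is a single connected region.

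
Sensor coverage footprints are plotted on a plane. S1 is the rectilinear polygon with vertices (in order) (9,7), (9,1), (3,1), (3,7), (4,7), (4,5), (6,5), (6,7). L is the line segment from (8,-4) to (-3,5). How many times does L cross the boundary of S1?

0

The segment lies entirely outside S1 and never meets its boundary.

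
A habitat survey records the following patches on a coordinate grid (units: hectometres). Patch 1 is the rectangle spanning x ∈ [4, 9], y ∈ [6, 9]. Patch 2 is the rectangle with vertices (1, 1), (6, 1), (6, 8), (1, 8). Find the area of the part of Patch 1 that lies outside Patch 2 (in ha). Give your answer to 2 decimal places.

11.00

|Patch 1∩Patch 2|: x∈[4,6], y∈[6,8] → 2·2 = 4.
|Patch 1| = 15.
|Patch 1 ∖ Patch 2| = |Patch 1| − |Patch 1∩Patch 2| = 15 − 4 = 11.00.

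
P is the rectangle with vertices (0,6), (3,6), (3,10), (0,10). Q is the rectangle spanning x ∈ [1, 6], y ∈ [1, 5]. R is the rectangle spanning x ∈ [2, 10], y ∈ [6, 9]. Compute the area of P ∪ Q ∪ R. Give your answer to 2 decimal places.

53.00

By inclusion–exclusion:
Individual areas: |P| = 12, |Q| = 20, |R| = 24.
|P∩Q| = 0 (no overlap).
|P∩R|: x∈[2,3], y∈[6,9] → 1·3 = 3.
|Q∩R| = 0 (no overlap).
|P∩Q∩R| = 0.
|P ∪ Q ∪ R| = 56 − 3 + 0 = 53.00.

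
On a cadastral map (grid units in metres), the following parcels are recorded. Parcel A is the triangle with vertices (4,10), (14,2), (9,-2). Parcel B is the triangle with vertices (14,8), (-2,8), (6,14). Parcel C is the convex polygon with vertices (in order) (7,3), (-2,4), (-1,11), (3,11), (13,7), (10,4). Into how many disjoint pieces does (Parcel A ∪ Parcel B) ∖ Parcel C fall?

(Parcel A ∪ Parcel B) ∖ Parcel C splits into 3 disjoint pieces (area 23.7087, area 0.1371, area 27.75).

3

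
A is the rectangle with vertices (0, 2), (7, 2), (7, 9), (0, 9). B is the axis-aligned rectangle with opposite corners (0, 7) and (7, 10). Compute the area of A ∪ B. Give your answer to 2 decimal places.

56.00

By inclusion–exclusion:
Individual areas: |A| = 49, |B| = 21.
|A∩B|: x∈[0,7], y∈[7,9] → 7·2 = 14.
|A ∪ B| = 70 − 14 = 56.00.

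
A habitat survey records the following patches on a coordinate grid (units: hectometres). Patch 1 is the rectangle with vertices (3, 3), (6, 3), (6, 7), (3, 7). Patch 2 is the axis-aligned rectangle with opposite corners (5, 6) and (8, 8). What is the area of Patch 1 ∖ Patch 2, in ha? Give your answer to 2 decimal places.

11.00

|Patch 1∩Patch 2|: x∈[5,6], y∈[6,7] → 1·1 = 1.
|Patch 1| = 12.
|Patch 1 ∖ Patch 2| = |Patch 1| − |Patch 1∩Patch 2| = 12 − 1 = 11.00.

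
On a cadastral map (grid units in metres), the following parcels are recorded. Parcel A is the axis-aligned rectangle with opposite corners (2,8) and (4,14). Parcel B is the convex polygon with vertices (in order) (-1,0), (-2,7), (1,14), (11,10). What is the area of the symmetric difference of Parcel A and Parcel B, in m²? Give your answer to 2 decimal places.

79.20

|Parcel A| = 12, |Parcel B| = 88, |Parcel A∩Parcel B| = 10.4.
|Parcel A △ Parcel B| = |Parcel A| + |Parcel B| − 2·|Parcel A∩Parcel B| = 12 + 88 − 20.8 = 79.20.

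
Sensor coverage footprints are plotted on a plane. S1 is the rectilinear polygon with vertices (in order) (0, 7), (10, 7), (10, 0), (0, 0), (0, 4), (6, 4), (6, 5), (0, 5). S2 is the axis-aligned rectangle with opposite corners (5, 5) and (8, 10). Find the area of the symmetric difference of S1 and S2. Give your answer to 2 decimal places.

67.00

|S1| = 64, |S2| = 15, |S1∩S2| = 6.
|S1 △ S2| = |S1| + |S2| − 2·|S1∩S2| = 64 + 15 − 12 = 67.00.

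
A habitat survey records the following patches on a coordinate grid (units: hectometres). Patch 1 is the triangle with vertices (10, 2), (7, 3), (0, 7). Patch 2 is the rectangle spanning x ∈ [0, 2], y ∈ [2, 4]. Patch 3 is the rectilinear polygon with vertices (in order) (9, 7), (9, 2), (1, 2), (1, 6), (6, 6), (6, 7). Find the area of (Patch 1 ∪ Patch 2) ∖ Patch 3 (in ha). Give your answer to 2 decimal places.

2.21

|Patch 1 ∪ Patch 2| = 6.5.
|(Patch 1 ∪ Patch 2) ∩ Patch 3| = 4.2917.
|(Patch 1 ∪ Patch 2) ∖ Patch 3| = 6.5 − 4.2917 = 2.21.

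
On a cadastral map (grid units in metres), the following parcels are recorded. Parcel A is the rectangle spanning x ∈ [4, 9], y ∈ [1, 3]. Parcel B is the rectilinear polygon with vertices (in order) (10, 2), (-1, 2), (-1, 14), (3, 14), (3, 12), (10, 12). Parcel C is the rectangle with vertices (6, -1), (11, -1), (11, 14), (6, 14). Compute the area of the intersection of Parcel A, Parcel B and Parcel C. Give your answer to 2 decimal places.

The intersection is the polygon with vertices (9,3), (9,2), (6,2), (6,3).
By the shoelace formula its area is 3.00.

3.00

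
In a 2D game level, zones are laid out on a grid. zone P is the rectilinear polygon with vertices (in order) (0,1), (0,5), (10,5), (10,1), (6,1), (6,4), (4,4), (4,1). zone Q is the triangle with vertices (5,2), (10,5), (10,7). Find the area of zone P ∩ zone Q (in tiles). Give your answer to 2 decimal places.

2.80

The intersection is the polygon with vertices (10,5), (6,2.6), (6,3), (8,5).
By the shoelace formula its area is 2.80.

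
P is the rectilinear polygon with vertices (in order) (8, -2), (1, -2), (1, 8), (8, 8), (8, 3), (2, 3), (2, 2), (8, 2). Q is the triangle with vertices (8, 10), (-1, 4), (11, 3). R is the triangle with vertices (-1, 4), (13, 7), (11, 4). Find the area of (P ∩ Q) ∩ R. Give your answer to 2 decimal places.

8.25

The region (P ∩ Q) ∩ R is the polygon with vertices (8,4), (1,4), (1,4.429), (8,5.929).
By the shoelace formula its area is 8.25.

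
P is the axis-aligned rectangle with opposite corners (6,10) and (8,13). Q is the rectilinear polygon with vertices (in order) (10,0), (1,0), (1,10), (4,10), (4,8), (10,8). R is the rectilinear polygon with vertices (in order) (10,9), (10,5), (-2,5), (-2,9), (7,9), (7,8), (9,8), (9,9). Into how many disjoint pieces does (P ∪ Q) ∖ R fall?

(P ∪ Q) ∖ R splits into 3 disjoint pieces (area 6, area 45, area 3).

3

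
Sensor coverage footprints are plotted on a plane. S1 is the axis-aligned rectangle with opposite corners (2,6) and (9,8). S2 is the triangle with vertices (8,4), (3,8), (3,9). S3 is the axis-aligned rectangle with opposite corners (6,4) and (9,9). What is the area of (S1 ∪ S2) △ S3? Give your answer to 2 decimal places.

17.20

|S1 ∪ S2| = 15.
|(S1 ∪ S2) ∩ S3| = 6.4.
|(S1 ∪ S2) △ S3| = 15 + 15 − 12.8 = 17.20.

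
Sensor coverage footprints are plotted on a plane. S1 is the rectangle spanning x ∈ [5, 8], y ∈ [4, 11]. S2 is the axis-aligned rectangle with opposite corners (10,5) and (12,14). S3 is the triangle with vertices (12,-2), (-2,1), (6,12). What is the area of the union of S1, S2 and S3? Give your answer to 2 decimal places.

109.93

By inclusion–exclusion:
Individual areas: |S1| = 21, |S2| = 18, |S3| = 89.
|S1∩S2| = 0 (no overlap).
|S1∩S3| = 18.0679.
|S2∩S3| = 0.
|S1∩S2∩S3| = 0.
|S1 ∪ S2 ∪ S3| = 128 − 18.0679 + 0 = 109.93.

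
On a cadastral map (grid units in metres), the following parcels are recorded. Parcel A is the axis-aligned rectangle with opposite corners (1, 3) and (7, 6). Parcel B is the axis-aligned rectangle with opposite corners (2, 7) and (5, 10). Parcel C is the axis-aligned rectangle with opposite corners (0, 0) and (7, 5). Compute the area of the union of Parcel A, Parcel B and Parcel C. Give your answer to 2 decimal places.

By inclusion–exclusion:
Individual areas: |Parcel A| = 18, |Parcel B| = 9, |Parcel C| = 35.
|Parcel A∩Parcel B| = 0 (no overlap).
|Parcel A∩Parcel C|: x∈[1,7], y∈[3,5] → 6·2 = 12.
|Parcel B∩Parcel C| = 0 (no overlap).
|Parcel A∩Parcel B∩Parcel C| = 0.
|Parcel A ∪ Parcel B ∪ Parcel C| = 62 − 12 + 0 = 50.00.

50.00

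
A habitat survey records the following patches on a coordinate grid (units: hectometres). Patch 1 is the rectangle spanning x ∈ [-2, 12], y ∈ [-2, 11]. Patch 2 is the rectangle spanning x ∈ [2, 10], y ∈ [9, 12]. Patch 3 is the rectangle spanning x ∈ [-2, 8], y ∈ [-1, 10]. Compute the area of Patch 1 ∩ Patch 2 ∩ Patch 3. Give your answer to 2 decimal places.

6.00

The intersection is the polygon with vertices (2,9), (2,10), (8,10), (8,9).
By the shoelace formula its area is 6.00.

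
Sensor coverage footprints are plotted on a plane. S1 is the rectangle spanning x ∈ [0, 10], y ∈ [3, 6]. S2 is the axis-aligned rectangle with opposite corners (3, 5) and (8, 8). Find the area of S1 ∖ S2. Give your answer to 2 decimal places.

25.00

|S1∩S2|: x∈[3,8], y∈[5,6] → 5·1 = 5.
|S1| = 30.
|S1 ∖ S2| = |S1| − |S1∩S2| = 30 − 5 = 25.00.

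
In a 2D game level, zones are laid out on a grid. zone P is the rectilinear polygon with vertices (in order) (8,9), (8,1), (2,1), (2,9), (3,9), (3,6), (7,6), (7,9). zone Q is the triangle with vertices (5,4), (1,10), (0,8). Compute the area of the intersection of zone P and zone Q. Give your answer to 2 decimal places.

2.82

The intersection is the polygon with vertices (2,8.5), (3,7), (3,6), (3.667,6), (5,4), (2,6.4).
By the shoelace formula its area is 2.82.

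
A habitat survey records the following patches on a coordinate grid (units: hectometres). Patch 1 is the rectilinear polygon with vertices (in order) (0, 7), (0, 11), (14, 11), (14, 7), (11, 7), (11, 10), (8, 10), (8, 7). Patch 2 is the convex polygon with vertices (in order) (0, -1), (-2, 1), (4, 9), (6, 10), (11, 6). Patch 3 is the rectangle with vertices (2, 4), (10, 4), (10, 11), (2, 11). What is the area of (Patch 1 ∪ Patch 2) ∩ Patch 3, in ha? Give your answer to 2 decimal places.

49.57

|Patch 1 ∪ Patch 2| = 97.6.
|(Patch 1 ∪ Patch 2) ∩ Patch 3| = 49.57.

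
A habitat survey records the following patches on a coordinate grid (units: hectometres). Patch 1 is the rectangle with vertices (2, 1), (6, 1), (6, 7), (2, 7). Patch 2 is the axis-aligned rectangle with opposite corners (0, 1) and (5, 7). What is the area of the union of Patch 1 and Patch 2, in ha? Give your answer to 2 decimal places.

By inclusion–exclusion:
Individual areas: |Patch 1| = 24, |Patch 2| = 30.
|Patch 1∩Patch 2|: x∈[2,5], y∈[1,7] → 3·6 = 18.
|Patch 1 ∪ Patch 2| = 54 − 18 = 36.00.

36.00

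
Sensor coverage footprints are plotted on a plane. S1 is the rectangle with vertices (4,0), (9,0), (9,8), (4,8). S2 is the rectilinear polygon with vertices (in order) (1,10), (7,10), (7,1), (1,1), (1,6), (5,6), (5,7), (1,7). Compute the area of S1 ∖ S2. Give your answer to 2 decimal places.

|S1| = 40, |S1∩S2| = 20.
|S1 ∖ S2| = |S1| − |S1∩S2| = 40 − 20 = 20.00.

20.00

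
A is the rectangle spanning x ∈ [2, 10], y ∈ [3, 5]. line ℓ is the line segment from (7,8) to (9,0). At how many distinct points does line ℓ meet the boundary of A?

2

The segment meets the boundary at (8.25,3), (7.75,5).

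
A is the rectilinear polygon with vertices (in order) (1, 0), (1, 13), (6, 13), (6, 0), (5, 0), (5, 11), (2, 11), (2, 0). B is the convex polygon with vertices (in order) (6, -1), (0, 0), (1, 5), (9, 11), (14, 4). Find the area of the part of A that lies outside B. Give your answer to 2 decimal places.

|A| = 32, |A∩B| = 13.75.
|A ∖ B| = |A| − |A∩B| = 32 − 13.75 = 18.25.

18.25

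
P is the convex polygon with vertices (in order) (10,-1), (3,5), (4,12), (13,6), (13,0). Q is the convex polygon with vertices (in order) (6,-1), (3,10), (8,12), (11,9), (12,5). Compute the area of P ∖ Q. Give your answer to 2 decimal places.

25.23

|P| = 77, |P∩Q| = 51.7711.
|P ∖ Q| = |P| − |P∩Q| = 77 − 51.7711 = 25.23.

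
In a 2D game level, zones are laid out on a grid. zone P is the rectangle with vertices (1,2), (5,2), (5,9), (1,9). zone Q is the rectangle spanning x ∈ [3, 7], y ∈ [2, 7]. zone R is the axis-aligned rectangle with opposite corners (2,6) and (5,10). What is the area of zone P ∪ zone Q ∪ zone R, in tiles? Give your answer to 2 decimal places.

By inclusion–exclusion:
Individual areas: |zone P| = 28, |zone Q| = 20, |zone R| = 12.
|zone P∩zone Q|: x∈[3,5], y∈[2,7] → 2·5 = 10.
|zone P∩zone R|: x∈[2,5], y∈[6,9] → 3·3 = 9.
|zone Q∩zone R|: x∈[3,5], y∈[6,7] → 2·1 = 2.
|zone P∩zone Q∩zone R| = 2.
|zone P ∪ zone Q ∪ zone R| = 60 − 21 + 2 = 41.00.

41.00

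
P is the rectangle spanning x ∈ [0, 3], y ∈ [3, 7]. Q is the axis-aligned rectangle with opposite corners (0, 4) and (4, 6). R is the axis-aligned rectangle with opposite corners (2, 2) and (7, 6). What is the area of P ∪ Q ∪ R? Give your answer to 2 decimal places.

29.00

By inclusion–exclusion:
Individual areas: |P| = 12, |Q| = 8, |R| = 20.
|P∩Q|: x∈[0,3], y∈[4,6] → 3·2 = 6.
|P∩R|: x∈[2,3], y∈[3,6] → 1·3 = 3.
|Q∩R|: x∈[2,4], y∈[4,6] → 2·2 = 4.
|P∩Q∩R| = 2.
|P ∪ Q ∪ R| = 40 − 13 + 2 = 29.00.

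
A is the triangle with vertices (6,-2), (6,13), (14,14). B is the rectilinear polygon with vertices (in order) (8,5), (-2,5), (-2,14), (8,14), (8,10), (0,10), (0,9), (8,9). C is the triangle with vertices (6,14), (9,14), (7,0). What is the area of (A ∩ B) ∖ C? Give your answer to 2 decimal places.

|A ∩ B| = 14.25.
|(A ∩ B) ∩ C| = 11.4283.
|(A ∩ B) ∖ C| = 14.25 − 11.4283 = 2.82.

2.82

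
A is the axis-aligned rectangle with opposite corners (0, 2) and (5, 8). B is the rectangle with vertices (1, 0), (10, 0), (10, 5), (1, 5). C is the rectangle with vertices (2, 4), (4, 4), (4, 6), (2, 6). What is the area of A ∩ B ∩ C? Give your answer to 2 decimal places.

2.00

The intersection is the polygon with vertices (4,5), (4,4), (2,4), (2,5).
By the shoelace formula its area is 2.00.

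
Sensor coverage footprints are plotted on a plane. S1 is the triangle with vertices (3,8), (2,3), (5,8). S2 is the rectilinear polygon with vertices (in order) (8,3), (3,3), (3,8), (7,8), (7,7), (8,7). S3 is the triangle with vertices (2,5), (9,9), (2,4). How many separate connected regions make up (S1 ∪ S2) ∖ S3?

2

(S1 ∪ S2) ∖ S3 splits into 2 disjoint pieces (area 16.9786, area 5.8088).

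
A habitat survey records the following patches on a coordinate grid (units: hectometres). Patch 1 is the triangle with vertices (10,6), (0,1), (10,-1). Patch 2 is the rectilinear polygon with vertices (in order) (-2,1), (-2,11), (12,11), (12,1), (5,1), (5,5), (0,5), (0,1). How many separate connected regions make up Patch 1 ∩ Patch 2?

1

Patch 1 ∩ Patch 2 is a single connected region.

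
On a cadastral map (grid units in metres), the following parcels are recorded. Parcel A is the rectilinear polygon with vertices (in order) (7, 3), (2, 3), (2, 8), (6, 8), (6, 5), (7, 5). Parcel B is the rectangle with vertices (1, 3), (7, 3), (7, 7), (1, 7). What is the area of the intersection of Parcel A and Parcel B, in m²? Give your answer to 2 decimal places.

18.00

The intersection is the polygon with vertices (2,3), (2,7), (6,7), (6,5), (7,5), (7,3).
By the shoelace formula its area is 18.00.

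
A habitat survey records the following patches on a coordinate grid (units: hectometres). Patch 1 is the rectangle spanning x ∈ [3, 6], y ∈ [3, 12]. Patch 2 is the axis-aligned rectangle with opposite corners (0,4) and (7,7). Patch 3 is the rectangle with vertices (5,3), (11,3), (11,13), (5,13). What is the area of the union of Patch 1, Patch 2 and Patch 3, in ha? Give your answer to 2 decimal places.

By inclusion–exclusion:
Individual areas: |Patch 1| = 27, |Patch 2| = 21, |Patch 3| = 60.
|Patch 1∩Patch 2|: x∈[3,6], y∈[4,7] → 3·3 = 9.
|Patch 1∩Patch 3|: x∈[5,6], y∈[3,12] → 1·9 = 9.
|Patch 2∩Patch 3|: x∈[5,7], y∈[4,7] → 2·3 = 6.
|Patch 1∩Patch 2∩Patch 3| = 3.
|Patch 1 ∪ Patch 2 ∪ Patch 3| = 108 − 24 + 3 = 87.00.

87.00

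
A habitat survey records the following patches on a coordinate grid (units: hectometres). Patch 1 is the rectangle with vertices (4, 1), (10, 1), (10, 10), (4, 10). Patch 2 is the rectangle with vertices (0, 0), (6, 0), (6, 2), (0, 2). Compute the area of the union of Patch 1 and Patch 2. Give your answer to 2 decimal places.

64.00

By inclusion–exclusion:
Individual areas: |Patch 1| = 54, |Patch 2| = 12.
|Patch 1∩Patch 2|: x∈[4,6], y∈[1,2] → 2·1 = 2.
|Patch 1 ∪ Patch 2| = 66 − 2 = 64.00.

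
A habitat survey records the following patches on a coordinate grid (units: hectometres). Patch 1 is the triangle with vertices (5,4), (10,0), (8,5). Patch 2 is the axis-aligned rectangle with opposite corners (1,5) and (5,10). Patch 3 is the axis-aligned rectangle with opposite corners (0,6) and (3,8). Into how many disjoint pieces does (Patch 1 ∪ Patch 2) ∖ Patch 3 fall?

(Patch 1 ∪ Patch 2) ∖ Patch 3 splits into 2 disjoint pieces (area 8.5, area 16).

2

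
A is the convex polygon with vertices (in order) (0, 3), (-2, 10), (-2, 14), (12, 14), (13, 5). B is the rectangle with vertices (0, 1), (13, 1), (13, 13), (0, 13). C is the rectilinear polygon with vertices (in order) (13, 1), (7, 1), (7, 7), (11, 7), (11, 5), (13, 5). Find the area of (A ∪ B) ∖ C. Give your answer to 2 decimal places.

|A ∪ B| = 183.0556.
|(A ∪ B) ∩ C| = 32.
|(A ∪ B) ∖ C| = 183.0556 − 32 = 151.06.

151.06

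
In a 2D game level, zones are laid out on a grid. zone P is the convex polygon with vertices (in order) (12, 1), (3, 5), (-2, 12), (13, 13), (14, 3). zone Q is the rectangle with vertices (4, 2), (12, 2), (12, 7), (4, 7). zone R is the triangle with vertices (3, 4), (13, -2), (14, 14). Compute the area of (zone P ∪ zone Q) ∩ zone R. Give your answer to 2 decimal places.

66.83

|zone P ∪ zone Q| = 129.3472.
|(zone P ∪ zone Q) ∩ zone R| = 66.83.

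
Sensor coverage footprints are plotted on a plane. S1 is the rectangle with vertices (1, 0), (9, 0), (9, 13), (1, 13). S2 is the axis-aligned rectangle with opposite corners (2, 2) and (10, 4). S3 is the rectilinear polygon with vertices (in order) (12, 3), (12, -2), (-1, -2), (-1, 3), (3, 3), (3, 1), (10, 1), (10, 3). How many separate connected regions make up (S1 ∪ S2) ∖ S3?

1

(S1 ∪ S2) ∖ S3 is a single connected region.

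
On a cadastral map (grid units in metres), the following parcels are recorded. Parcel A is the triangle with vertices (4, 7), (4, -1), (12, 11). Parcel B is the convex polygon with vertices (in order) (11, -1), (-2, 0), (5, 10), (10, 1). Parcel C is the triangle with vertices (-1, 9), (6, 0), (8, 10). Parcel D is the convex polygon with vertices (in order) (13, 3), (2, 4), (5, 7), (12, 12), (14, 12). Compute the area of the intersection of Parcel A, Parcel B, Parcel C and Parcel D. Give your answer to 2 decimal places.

10.00

The intersection is the polygon with vertices (7.206,6.029), (6.714,3.571), (4,3.818), (4,6), (5,7), (6.193,7.852).
By the shoelace formula its area is 10.00.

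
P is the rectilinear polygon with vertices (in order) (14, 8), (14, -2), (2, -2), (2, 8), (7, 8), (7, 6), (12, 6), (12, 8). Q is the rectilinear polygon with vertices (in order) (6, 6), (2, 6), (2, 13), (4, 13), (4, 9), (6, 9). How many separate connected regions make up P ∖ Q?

1

P ∖ Q is a single connected region.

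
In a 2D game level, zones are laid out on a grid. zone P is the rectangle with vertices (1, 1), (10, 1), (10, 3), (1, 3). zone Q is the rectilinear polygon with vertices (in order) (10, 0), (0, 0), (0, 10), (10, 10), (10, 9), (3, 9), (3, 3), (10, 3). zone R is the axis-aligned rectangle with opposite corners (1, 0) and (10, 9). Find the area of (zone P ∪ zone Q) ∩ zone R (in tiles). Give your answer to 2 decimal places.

39.00

|zone P ∪ zone Q| = 58.
|(zone P ∪ zone Q) ∩ zone R| = 39.00.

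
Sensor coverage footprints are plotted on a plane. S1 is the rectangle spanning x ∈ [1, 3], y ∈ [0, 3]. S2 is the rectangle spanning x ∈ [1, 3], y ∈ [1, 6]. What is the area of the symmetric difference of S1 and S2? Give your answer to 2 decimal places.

|S1∩S2|: x∈[1,3], y∈[1,3] → 2·2 = 4.
|S1 △ S2| = |S1| + |S2| − 2·|S1∩S2| = 6 + 10 − 8 = 8.00.

8.00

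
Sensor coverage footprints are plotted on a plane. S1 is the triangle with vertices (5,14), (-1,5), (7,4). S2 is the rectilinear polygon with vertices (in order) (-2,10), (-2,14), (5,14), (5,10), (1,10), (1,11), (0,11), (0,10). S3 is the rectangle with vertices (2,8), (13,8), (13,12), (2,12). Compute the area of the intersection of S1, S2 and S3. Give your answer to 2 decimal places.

4.00

The intersection is the polygon with vertices (5,10), (2.333,10), (3.667,12), (5,12).
By the shoelace formula its area is 4.00.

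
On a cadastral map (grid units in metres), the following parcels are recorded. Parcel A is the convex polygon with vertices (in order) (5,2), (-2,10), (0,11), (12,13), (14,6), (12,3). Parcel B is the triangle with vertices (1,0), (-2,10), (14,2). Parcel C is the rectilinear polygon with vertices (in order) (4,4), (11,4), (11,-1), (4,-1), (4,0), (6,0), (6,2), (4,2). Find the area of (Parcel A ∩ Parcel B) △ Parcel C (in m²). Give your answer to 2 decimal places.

41.29

|Parcel A ∩ Parcel B| = 31.5.
|(Parcel A ∩ Parcel B) ∩ Parcel C| = 10.6071.
|(Parcel A ∩ Parcel B) △ Parcel C| = 31.5 + 31 − 21.2143 = 41.29.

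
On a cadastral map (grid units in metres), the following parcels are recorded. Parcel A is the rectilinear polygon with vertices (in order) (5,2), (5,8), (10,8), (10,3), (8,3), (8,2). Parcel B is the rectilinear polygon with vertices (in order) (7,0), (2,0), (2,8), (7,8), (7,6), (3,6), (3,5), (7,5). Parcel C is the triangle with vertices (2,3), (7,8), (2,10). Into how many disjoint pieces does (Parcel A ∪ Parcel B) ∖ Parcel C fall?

(Parcel A ∪ Parcel B) ∖ Parcel C is a single connected region.

1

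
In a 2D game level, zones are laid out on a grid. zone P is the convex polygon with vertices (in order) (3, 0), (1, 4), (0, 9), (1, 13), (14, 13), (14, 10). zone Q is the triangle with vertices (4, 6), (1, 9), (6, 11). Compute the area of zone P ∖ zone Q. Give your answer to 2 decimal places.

|zone P| = 114.5, |zone P∩zone Q| = 10.5.
|zone P ∖ zone Q| = |zone P| − |zone P∩zone Q| = 114.5 − 10.5 = 104.00.

104.00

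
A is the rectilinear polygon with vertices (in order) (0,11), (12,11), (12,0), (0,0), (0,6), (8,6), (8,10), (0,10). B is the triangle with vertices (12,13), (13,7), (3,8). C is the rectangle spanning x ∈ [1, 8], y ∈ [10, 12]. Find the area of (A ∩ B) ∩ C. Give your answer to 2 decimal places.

The region (A ∩ B) ∩ C is the polygon with vertices (6.6,10), (8,10.778), (8,10).
By the shoelace formula its area is 0.54.

0.54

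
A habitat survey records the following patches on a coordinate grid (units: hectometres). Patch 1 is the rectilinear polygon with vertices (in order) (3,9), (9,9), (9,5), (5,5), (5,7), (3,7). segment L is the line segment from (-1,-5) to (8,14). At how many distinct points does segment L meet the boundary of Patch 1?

2

The segment meets the boundary at (5.632,9), (4.684,7).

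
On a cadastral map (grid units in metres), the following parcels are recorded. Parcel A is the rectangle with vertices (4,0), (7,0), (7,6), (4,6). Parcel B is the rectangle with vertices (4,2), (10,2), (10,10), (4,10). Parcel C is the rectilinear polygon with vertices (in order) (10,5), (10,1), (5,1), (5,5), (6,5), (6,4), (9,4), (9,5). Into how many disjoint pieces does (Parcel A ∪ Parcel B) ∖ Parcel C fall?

1

(Parcel A ∪ Parcel B) ∖ Parcel C is a single connected region.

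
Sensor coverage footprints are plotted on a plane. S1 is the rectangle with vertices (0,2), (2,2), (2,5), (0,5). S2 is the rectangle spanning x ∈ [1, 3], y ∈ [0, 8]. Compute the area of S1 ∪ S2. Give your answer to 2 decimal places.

19.00

By inclusion–exclusion:
Individual areas: |S1| = 6, |S2| = 16.
|S1∩S2|: x∈[1,2], y∈[2,5] → 1·3 = 3.
|S1 ∪ S2| = 22 − 3 = 19.00.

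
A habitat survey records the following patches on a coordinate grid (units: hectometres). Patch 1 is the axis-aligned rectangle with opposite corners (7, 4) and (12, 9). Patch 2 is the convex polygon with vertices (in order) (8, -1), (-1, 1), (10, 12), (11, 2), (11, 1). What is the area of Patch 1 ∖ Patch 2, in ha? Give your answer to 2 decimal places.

7.25

|Patch 1| = 25, |Patch 1∩Patch 2| = 17.75.
|Patch 1 ∖ Patch 2| = |Patch 1| − |Patch 1∩Patch 2| = 25 − 17.75 = 7.25.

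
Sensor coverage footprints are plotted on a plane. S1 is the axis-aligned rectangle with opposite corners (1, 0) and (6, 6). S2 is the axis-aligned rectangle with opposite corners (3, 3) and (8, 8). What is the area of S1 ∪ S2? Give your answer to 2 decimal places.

46.00

By inclusion–exclusion:
Individual areas: |S1| = 30, |S2| = 25.
|S1∩S2|: x∈[3,6], y∈[3,6] → 3·3 = 9.
|S1 ∪ S2| = 55 − 9 = 46.00.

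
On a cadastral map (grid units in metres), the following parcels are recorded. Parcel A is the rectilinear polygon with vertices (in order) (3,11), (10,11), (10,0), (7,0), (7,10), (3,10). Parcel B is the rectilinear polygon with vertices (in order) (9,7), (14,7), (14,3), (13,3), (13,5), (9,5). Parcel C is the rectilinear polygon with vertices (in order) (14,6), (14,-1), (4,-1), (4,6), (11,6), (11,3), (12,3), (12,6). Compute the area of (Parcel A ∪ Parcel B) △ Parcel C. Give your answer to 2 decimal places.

|Parcel A ∪ Parcel B| = 47.
|(Parcel A ∪ Parcel B) ∩ Parcel C| = 23.
|(Parcel A ∪ Parcel B) △ Parcel C| = 47 + 67 − 46 = 68.00.

68.00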